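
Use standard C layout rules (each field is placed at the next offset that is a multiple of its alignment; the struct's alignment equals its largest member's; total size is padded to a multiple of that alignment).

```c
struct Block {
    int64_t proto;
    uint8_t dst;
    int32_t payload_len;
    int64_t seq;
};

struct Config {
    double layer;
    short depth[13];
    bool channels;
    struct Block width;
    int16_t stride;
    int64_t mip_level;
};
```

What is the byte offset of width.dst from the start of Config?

48

Block: proto at 0 (size 8, align 8) → ends 8; dst at 8 (size 1, align 1) → ends 9; pad 3 to align 4 for payload_len; payload_len at 12 (size 4, align 4) → ends 16; seq at 16 (size 8, align 8) → ends 24; total 24 bytes, alignment 8
layer at 0 (size 8, align 8) → ends 8
depth at 8 (size 26, align 2) → ends 34
channels at 34 (size 1, align 1) → ends 35
pad 5 to align 8 for width
width at 40 (size 24, align 8) → ends 64
within Block: dst at 8
40 + 8 = 48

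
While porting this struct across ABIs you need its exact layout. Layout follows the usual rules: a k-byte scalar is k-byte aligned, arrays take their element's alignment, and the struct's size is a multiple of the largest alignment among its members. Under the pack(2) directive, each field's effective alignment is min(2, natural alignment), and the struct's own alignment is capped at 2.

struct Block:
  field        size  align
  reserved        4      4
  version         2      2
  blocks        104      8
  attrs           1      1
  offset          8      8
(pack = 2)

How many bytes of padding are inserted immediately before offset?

1

@0: reserved [4B, align 2] → 4
@4: version [2B, align 2] → 6
@6: blocks [104B, align 2] → 110
@110: attrs [1B, align 1] → 111
+1 pad (align 2)
@112: offset [8B, align 2] → 120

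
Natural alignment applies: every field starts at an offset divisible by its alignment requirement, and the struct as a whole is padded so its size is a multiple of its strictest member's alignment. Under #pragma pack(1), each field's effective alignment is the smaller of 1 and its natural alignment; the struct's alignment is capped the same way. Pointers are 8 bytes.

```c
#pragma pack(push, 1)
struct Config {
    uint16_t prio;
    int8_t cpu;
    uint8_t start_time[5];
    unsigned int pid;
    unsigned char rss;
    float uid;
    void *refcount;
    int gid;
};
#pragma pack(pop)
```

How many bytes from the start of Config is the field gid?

25

prio at 0 (size 2, align 1) → ends 2
cpu at 2 (size 1, align 1) → ends 3
start_time at 3 (size 5, align 1) → ends 8
pid at 8 (size 4, align 1) → ends 12
rss at 12 (size 1, align 1) → ends 13
uid at 13 (size 4, align 1) → ends 17
refcount at 17 (size 8, align 1) → ends 25
gid at 25 (size 4, align 1) → ends 29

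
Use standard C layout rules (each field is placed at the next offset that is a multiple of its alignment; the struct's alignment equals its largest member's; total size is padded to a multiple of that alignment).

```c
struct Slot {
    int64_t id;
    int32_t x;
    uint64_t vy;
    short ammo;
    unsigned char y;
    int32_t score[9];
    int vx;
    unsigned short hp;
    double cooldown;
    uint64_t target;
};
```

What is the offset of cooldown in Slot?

@0: id [8B, align 8] → 8
@8: x [4B, align 4] → 12
+4 pad (align 8)
@16: vy [8B, align 8] → 24
@24: ammo [2B, align 2] → 26
@26: y [1B, align 1] → 27
+1 pad (align 4)
@28: score [36B, align 4] → 64
@64: vx [4B, align 4] → 68
@68: hp [2B, align 2] → 70
+2 pad (align 8)
@72: cooldown [8B, align 8] → 80

72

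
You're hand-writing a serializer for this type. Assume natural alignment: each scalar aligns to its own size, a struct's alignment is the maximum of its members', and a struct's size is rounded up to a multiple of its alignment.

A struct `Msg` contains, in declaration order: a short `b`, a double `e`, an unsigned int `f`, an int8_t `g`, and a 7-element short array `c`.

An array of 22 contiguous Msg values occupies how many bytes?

880

@0: b [2B, align 2] → 2
+6 pad (align 8)
@8: e [8B, align 8] → 16
@16: f [4B, align 4] → 20
@20: g [1B, align 1] → 21
+1 pad (align 2)
@22: c [14B, align 2] → 36
+4 tail pad (align 8)
size 40, align 8
array of 22: 22 × 40 = 880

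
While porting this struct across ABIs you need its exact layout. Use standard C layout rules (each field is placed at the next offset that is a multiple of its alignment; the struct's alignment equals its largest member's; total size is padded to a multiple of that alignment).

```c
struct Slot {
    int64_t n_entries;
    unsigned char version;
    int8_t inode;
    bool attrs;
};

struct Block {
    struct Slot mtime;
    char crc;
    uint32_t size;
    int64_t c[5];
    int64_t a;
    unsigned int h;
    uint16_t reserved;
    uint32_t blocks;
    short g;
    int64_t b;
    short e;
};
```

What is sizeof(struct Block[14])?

Slot: n_entries at 0 (size 8, align 8) → ends 8; version at 8 (size 1, align 1) → ends 9; inode at 9 (size 1, align 1) → ends 10; attrs at 10 (size 1, align 1) → ends 11; tail pad 5 to reach multiple of 8; total 16 bytes, alignment 8
mtime at 0 (size 16, align 8) → ends 16
crc at 16 (size 1, align 1) → ends 17
pad 3 to align 4 for size
size at 20 (size 4, align 4) → ends 24
c at 24 (size 40, align 8) → ends 64
a at 64 (size 8, align 8) → ends 72
h at 72 (size 4, align 4) → ends 76
reserved at 76 (size 2, align 2) → ends 78
pad 2 to align 4 for blocks
blocks at 80 (size 4, align 4) → ends 84
g at 84 (size 2, align 2) → ends 86
pad 2 to align 8 for b
b at 88 (size 8, align 8) → ends 96
e at 96 (size 2, align 2) → ends 98
tail pad 6 to reach multiple of 8
total 104 bytes, alignment 8
array of 14: 14 × 104 = 1456

1456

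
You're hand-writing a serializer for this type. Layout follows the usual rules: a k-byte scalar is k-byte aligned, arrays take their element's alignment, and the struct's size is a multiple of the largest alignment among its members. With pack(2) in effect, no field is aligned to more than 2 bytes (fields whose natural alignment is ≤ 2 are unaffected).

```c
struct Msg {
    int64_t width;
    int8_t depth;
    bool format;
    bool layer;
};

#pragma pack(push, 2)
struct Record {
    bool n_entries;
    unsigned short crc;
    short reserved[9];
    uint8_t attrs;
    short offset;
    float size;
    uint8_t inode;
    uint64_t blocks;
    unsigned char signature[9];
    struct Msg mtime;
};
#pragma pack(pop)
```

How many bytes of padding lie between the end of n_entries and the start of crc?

Msg: 0..8  width  (8B, 8-aligned); 8..9  depth  (1B, 1-aligned); 9..10  format  (1B, 1-aligned); 10..11  layer  (1B, 1-aligned); 11..16  -- tail padding (5B); sizeof = 16, alignof = 8
0..1  n_entries  (1B, 1-aligned)
1..2  -- padding (1B)
2..4  crc  (2B, 2-aligned)

1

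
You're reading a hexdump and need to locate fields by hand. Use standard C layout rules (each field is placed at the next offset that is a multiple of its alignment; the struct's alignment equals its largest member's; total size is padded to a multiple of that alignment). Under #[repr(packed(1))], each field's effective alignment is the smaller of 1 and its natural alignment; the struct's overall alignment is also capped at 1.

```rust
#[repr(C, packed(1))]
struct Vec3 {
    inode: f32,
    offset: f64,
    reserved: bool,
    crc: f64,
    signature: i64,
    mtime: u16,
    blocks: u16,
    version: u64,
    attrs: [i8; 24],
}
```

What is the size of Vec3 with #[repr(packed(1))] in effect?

65

@0: inode [4B, align 1] → 4
@4: offset [8B, align 1] → 12
@12: reserved [1B, align 1] → 13
@13: crc [8B, align 1] → 21
@21: signature [8B, align 1] → 29
@29: mtime [2B, align 1] → 31
@31: blocks [2B, align 1] → 33
@33: version [8B, align 1] → 41
@41: attrs [24B, align 1] → 65
size 65, align 1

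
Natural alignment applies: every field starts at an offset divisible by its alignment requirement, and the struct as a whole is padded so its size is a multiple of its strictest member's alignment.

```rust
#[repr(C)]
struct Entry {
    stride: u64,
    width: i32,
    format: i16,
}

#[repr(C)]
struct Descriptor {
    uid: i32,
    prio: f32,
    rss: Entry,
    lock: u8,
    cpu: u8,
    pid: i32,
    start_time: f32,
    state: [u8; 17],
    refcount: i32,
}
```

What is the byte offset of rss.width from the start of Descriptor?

Entry: @0: stride [8B, align 8] → 8; @8: width [4B, align 4] → 12; @12: format [2B, align 2] → 14; +2 tail pad (align 8); size 16, align 8
@0: uid [4B, align 4] → 4
@4: prio [4B, align 4] → 8
@8: rss [16B, align 8] → 24
within Entry: width at 8
8 + 8 = 16

16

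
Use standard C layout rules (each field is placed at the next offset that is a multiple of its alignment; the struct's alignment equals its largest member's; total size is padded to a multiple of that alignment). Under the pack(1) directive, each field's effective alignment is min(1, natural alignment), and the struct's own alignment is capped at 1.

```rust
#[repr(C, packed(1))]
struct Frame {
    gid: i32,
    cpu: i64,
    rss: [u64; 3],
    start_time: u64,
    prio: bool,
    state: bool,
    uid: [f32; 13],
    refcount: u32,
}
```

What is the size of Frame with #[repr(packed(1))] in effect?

102

0..4  gid  (4B, 1-aligned)
4..12  cpu  (8B, 1-aligned)
12..36  rss  (24B, 1-aligned)
36..44  start_time  (8B, 1-aligned)
44..45  prio  (1B, 1-aligned)
45..46  state  (1B, 1-aligned)
46..98  uid  (52B, 1-aligned)
98..102  refcount  (4B, 1-aligned)
sizeof = 102, alignof = 1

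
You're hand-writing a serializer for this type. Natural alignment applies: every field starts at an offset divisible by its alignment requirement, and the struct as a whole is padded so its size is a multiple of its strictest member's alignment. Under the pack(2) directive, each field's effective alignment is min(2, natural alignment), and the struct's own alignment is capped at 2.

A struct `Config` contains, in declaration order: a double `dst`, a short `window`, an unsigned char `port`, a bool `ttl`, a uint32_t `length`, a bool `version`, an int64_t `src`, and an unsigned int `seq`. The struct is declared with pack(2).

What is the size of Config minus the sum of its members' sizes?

1

0..8  dst  (8B, 2-aligned)
8..10  window  (2B, 2-aligned)
10..11  port  (1B, 1-aligned)
11..12  ttl  (1B, 1-aligned)
12..16  length  (4B, 2-aligned)
16..17  version  (1B, 1-aligned)
17..18  -- padding (1B)
18..26  src  (8B, 2-aligned)
26..30  seq  (4B, 2-aligned)
sizeof = 30, alignof = 2
data bytes 29, size 30 → padding 1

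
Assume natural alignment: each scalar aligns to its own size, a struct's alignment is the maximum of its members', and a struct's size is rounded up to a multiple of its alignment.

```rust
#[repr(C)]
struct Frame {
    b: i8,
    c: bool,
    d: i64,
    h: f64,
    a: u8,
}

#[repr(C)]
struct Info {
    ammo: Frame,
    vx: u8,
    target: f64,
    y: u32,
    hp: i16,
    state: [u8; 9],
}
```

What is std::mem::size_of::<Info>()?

64

Frame: b at 0 (size 1, align 1) → ends 1; c at 1 (size 1, align 1) → ends 2; pad 6 to align 8 for d; d at 8 (size 8, align 8) → ends 16; h at 16 (size 8, align 8) → ends 24; a at 24 (size 1, align 1) → ends 25; tail pad 7 to reach multiple of 8; total 32 bytes, alignment 8
ammo at 0 (size 32, align 8) → ends 32
vx at 32 (size 1, align 1) → ends 33
pad 7 to align 8 for target
target at 40 (size 8, align 8) → ends 48
y at 48 (size 4, align 4) → ends 52
hp at 52 (size 2, align 2) → ends 54
state at 54 (size 9, align 1) → ends 63
tail pad 1 to reach multiple of 8
total 64 bytes, alignment 8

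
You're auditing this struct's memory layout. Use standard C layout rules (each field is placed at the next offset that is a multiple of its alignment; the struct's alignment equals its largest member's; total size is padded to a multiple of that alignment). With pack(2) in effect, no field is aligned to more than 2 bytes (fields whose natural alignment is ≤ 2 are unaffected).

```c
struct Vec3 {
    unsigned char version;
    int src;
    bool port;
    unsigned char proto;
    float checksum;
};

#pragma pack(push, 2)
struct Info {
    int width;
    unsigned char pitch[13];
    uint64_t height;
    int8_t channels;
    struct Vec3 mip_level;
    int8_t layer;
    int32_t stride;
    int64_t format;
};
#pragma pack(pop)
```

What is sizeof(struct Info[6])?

348

Vec3: @0: version [1B, align 1] → 1; +3 pad (align 4); @4: src [4B, align 4] → 8; @8: port [1B, align 1] → 9; @9: proto [1B, align 1] → 10; +2 pad (align 4); @12: checksum [4B, align 4] → 16; size 16, align 4
@0: width [4B, align 2] → 4
@4: pitch [13B, align 1] → 17
+1 pad (align 2)
@18: height [8B, align 2] → 26
@26: channels [1B, align 1] → 27
+1 pad (align 2)
@28: mip_level [16B, align 2] → 44
@44: layer [1B, align 1] → 45
+1 pad (align 2)
@46: stride [4B, align 2] → 50
@50: format [8B, align 2] → 58
size 58, align 2
array of 6: 6 × 58 = 348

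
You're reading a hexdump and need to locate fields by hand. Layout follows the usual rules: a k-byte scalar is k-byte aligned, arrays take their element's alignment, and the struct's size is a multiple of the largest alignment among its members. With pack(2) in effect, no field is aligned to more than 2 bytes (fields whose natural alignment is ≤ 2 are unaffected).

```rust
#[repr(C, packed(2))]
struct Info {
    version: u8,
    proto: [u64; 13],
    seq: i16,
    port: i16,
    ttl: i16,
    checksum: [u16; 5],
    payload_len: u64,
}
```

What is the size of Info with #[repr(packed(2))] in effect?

@0: version [1B, align 1] → 1
+1 pad (align 2)
@2: proto [104B, align 2] → 106
@106: seq [2B, align 2] → 108
@108: port [2B, align 2] → 110
@110: ttl [2B, align 2] → 112
@112: checksum [10B, align 2] → 122
@122: payload_len [8B, align 2] → 130
size 130, align 2

130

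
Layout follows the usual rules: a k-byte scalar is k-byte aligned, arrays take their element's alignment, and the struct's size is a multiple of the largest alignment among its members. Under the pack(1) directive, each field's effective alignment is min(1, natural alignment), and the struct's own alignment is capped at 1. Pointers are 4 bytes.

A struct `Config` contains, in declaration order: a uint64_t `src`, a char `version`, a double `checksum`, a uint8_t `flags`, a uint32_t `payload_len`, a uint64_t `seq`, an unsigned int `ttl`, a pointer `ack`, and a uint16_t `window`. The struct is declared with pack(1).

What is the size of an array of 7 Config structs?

280

src at 0 (size 8, align 1) → ends 8
version at 8 (size 1, align 1) → ends 9
checksum at 9 (size 8, align 1) → ends 17
flags at 17 (size 1, align 1) → ends 18
payload_len at 18 (size 4, align 1) → ends 22
seq at 22 (size 8, align 1) → ends 30
ttl at 30 (size 4, align 1) → ends 34
ack at 34 (size 4, align 1) → ends 38
window at 38 (size 2, align 1) → ends 40
total 40 bytes, alignment 1
array of 7: 7 × 40 = 280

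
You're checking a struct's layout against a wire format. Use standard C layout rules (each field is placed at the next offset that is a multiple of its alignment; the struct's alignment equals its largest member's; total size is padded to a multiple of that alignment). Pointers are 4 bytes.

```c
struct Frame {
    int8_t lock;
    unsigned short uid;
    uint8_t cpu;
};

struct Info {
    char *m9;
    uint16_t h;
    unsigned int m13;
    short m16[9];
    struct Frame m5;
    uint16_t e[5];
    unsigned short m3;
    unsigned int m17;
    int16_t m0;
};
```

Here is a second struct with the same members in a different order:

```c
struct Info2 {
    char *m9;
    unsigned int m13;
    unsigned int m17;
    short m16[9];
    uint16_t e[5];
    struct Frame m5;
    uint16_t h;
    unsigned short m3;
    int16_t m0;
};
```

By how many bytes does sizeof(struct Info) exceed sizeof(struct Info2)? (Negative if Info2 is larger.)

Frame: @0: lock [1B, align 1] → 1; +1 pad (align 2); @2: uid [2B, align 2] → 4; @4: cpu [1B, align 1] → 5; +1 tail pad (align 2); size 6, align 2
@0: m9 [4B, align 4] → 4
@4: h [2B, align 2] → 6
+2 pad (align 4)
@8: m13 [4B, align 4] → 12
@12: m16 [18B, align 2] → 30
@30: m5 [6B, align 2] → 36
@36: e [10B, align 2] → 46
@46: m3 [2B, align 2] → 48
@48: m17 [4B, align 4] → 52
@52: m0 [2B, align 2] → 54
+2 tail pad (align 4)
size 56, align 4
— Info2 —
@0: m9 [4B, align 4] → 4
@4: m13 [4B, align 4] → 8
@8: m17 [4B, align 4] → 12
@12: m16 [18B, align 2] → 30
@30: e [10B, align 2] → 40
@40: m5 [6B, align 2] → 46
@46: h [2B, align 2] → 48
@48: m3 [2B, align 2] → 50
@50: m0 [2B, align 2] → 52
size 52, align 4
56 − 52 = 4

4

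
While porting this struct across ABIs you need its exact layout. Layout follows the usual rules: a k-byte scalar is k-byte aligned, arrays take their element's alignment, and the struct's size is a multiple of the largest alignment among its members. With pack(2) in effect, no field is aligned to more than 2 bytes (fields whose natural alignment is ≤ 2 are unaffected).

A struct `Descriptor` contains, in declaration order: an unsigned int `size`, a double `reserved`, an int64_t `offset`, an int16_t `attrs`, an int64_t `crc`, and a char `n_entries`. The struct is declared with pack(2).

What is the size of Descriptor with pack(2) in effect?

32

@0: size [4B, align 2] → 4
@4: reserved [8B, align 2] → 12
@12: offset [8B, align 2] → 20
@20: attrs [2B, align 2] → 22
@22: crc [8B, align 2] → 30
@30: n_entries [1B, align 1] → 31
+1 tail pad (align 2)
size 32, align 2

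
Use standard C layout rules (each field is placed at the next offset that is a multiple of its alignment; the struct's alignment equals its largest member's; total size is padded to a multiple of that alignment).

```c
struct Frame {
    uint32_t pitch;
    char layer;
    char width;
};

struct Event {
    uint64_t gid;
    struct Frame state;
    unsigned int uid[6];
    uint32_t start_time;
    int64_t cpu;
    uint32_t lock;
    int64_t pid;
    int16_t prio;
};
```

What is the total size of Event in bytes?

80

Frame: @0: pitch [4B, align 4] → 4; @4: layer [1B, align 1] → 5; @5: width [1B, align 1] → 6; +2 tail pad (align 4); size 8, align 4
@0: gid [8B, align 8] → 8
@8: state [8B, align 4] → 16
@16: uid [24B, align 4] → 40
@40: start_time [4B, align 4] → 44
+4 pad (align 8)
@48: cpu [8B, align 8] → 56
@56: lock [4B, align 4] → 60
+4 pad (align 8)
@64: pid [8B, align 8] → 72
@72: prio [2B, align 2] → 74
+6 tail pad (align 8)
size 80, align 8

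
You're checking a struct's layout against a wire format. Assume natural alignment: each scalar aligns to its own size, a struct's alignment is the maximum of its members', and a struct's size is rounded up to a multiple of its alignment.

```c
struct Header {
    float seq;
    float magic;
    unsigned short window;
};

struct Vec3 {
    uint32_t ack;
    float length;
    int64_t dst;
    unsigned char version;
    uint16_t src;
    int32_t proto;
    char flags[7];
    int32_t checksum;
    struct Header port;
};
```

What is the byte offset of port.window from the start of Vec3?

Header: 0..4  seq  (4B, 4-aligned); 4..8  magic  (4B, 4-aligned); 8..10  window  (2B, 2-aligned); 10..12  -- tail padding (2B); sizeof = 12, alignof = 4
0..4  ack  (4B, 4-aligned)
4..8  length  (4B, 4-aligned)
8..16  dst  (8B, 8-aligned)
16..17  version  (1B, 1-aligned)
17..18  -- padding (1B)
18..20  src  (2B, 2-aligned)
20..24  proto  (4B, 4-aligned)
24..31  flags  (7B, 1-aligned)
31..32  -- padding (1B)
32..36  checksum  (4B, 4-aligned)
36..48  port  (12B, 4-aligned)
within Header: window at 8
36 + 8 = 44

44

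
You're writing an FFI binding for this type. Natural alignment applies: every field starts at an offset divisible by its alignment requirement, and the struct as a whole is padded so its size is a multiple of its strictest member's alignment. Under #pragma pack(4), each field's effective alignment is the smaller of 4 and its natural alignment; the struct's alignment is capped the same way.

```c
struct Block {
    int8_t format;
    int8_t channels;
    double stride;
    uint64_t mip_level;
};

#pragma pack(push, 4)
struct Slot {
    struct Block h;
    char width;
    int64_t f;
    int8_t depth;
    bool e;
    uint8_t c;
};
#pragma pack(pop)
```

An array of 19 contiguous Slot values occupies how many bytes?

Block: 0..1  format  (1B, 1-aligned); 1..2  channels  (1B, 1-aligned); 2..8  -- padding (6B); 8..16  stride  (8B, 8-aligned); 16..24  mip_level  (8B, 8-aligned); sizeof = 24, alignof = 8
0..24  h  (24B, 4-aligned)
24..25  width  (1B, 1-aligned)
25..28  -- padding (3B)
28..36  f  (8B, 4-aligned)
36..37  depth  (1B, 1-aligned)
37..38  e  (1B, 1-aligned)
38..39  c  (1B, 1-aligned)
39..40  -- tail padding (1B)
sizeof = 40, alignof = 4
array of 19: 19 × 40 = 760

760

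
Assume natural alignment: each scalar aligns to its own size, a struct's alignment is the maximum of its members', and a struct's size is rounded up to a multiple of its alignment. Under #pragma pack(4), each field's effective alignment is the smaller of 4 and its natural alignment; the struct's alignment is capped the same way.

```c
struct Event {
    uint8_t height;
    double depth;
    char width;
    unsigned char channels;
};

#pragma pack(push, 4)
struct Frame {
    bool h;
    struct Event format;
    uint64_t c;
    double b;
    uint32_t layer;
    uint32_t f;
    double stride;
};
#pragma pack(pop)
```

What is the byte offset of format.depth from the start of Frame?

12

Event: height at 0 (size 1, align 1) → ends 1; pad 7 to align 8 for depth; depth at 8 (size 8, align 8) → ends 16; width at 16 (size 1, align 1) → ends 17; channels at 17 (size 1, align 1) → ends 18; tail pad 6 to reach multiple of 8; total 24 bytes, alignment 8
h at 0 (size 1, align 1) → ends 1
pad 3 to align 4 for format
format at 4 (size 24, align 4) → ends 28
within Event: depth at 8
4 + 8 = 12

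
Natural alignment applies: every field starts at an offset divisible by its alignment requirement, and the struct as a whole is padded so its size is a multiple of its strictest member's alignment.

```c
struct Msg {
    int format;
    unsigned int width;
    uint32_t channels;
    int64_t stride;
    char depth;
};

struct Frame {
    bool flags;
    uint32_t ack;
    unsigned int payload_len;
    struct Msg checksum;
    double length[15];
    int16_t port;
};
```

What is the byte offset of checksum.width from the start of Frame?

Msg: format at 0 (size 4, align 4) → ends 4; width at 4 (size 4, align 4) → ends 8; channels at 8 (size 4, align 4) → ends 12; pad 4 to align 8 for stride; stride at 16 (size 8, align 8) → ends 24; depth at 24 (size 1, align 1) → ends 25; tail pad 7 to reach multiple of 8; total 32 bytes, alignment 8
flags at 0 (size 1, align 1) → ends 1
pad 3 to align 4 for ack
ack at 4 (size 4, align 4) → ends 8
payload_len at 8 (size 4, align 4) → ends 12
pad 4 to align 8 for checksum
checksum at 16 (size 32, align 8) → ends 48
within Msg: width at 4
16 + 4 = 20

20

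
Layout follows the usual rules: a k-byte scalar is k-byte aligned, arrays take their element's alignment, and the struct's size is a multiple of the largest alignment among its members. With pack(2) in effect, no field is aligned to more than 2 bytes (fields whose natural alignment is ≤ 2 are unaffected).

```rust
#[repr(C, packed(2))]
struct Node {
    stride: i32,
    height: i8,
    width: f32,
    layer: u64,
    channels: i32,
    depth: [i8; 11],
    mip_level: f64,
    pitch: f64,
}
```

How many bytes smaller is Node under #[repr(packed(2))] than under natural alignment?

natural layout:
  @0: stride [4B, align 4] → 4
  @4: height [1B, align 1] → 5
  +3 pad (align 4)
  @8: width [4B, align 4] → 12
  +4 pad (align 8)
  @16: layer [8B, align 8] → 24
  @24: channels [4B, align 4] → 28
  @28: depth [11B, align 1] → 39
  +1 pad (align 8)
  @40: mip_level [8B, align 8] → 48
  @48: pitch [8B, align 8] → 56
  size 56, align 8
packed(2) layout:
  @0: stride [4B, align 2] → 4
  @4: height [1B, align 1] → 5
  +1 pad (align 2)
  @6: width [4B, align 2] → 10
  @10: layer [8B, align 2] → 18
  @18: channels [4B, align 2] → 22
  @22: depth [11B, align 1] → 33
  +1 pad (align 2)
  @34: mip_level [8B, align 2] → 42
  @42: pitch [8B, align 2] → 50
  size 50, align 2
56 − 50 = 6

6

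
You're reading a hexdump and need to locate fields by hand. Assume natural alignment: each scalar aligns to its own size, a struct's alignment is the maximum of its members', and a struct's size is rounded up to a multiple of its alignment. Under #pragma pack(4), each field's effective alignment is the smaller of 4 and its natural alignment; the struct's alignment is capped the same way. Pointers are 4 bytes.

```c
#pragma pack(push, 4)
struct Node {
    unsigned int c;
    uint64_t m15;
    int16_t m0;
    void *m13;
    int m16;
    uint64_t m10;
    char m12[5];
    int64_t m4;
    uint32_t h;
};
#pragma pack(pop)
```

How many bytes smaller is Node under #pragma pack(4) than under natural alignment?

12

natural layout:
  c at 0 (size 4, align 4) → ends 4
  pad 4 to align 8 for m15
  m15 at 8 (size 8, align 8) → ends 16
  m0 at 16 (size 2, align 2) → ends 18
  pad 2 to align 4 for m13
  m13 at 20 (size 4, align 4) → ends 24
  m16 at 24 (size 4, align 4) → ends 28
  pad 4 to align 8 for m10
  m10 at 32 (size 8, align 8) → ends 40
  m12 at 40 (size 5, align 1) → ends 45
  pad 3 to align 8 for m4
  m4 at 48 (size 8, align 8) → ends 56
  h at 56 (size 4, align 4) → ends 60
  tail pad 4 to reach multiple of 8
  total 64 bytes, alignment 8
packed(4) layout:
  c at 0 (size 4, align 4) → ends 4
  m15 at 4 (size 8, align 4) → ends 12
  m0 at 12 (size 2, align 2) → ends 14
  pad 2 to align 4 for m13
  m13 at 16 (size 4, align 4) → ends 20
  m16 at 20 (size 4, align 4) → ends 24
  m10 at 24 (size 8, align 4) → ends 32
  m12 at 32 (size 5, align 1) → ends 37
  pad 3 to align 4 for m4
  m4 at 40 (size 8, align 4) → ends 48
  h at 48 (size 4, align 4) → ends 52
  total 52 bytes, alignment 4
64 − 52 = 12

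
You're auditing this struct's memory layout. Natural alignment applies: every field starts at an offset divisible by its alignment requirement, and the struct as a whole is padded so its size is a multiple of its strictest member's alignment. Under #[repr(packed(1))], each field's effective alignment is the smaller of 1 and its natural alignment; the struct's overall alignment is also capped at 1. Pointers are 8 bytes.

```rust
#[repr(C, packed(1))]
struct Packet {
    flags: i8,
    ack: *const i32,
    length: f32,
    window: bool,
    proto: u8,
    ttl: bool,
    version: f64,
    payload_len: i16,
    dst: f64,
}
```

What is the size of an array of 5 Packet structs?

0..1  flags  (1B, 1-aligned)
1..9  ack  (8B, 1-aligned)
9..13  length  (4B, 1-aligned)
13..14  window  (1B, 1-aligned)
14..15  proto  (1B, 1-aligned)
15..16  ttl  (1B, 1-aligned)
16..24  version  (8B, 1-aligned)
24..26  payload_len  (2B, 1-aligned)
26..34  dst  (8B, 1-aligned)
sizeof = 34, alignof = 1
array of 5: 5 × 34 = 170

170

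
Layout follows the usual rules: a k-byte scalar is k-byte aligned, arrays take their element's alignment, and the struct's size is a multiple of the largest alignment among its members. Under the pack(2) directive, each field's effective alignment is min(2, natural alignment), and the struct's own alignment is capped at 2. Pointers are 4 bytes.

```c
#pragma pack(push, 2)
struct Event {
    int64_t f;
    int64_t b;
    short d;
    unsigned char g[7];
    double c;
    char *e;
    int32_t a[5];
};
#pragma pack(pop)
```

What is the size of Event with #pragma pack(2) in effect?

58

0..8  f  (8B, 2-aligned)
8..16  b  (8B, 2-aligned)
16..18  d  (2B, 2-aligned)
18..25  g  (7B, 1-aligned)
25..26  -- padding (1B)
26..34  c  (8B, 2-aligned)
34..38  e  (4B, 2-aligned)
38..58  a  (20B, 2-aligned)
sizeof = 58, alignof = 2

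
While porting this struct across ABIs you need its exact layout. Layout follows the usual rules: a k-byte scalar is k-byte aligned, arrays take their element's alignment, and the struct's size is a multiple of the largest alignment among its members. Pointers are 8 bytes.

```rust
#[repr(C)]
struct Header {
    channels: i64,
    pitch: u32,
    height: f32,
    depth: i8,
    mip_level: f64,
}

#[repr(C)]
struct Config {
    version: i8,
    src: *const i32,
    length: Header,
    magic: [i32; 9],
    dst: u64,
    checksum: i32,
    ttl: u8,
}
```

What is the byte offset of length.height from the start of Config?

28

Header: channels at 0 (size 8, align 8) → ends 8; pitch at 8 (size 4, align 4) → ends 12; height at 12 (size 4, align 4) → ends 16; depth at 16 (size 1, align 1) → ends 17; pad 7 to align 8 for mip_level; mip_level at 24 (size 8, align 8) → ends 32; total 32 bytes, alignment 8
version at 0 (size 1, align 1) → ends 1
pad 7 to align 8 for src
src at 8 (size 8, align 8) → ends 16
length at 16 (size 32, align 8) → ends 48
within Header: height at 12
16 + 12 = 28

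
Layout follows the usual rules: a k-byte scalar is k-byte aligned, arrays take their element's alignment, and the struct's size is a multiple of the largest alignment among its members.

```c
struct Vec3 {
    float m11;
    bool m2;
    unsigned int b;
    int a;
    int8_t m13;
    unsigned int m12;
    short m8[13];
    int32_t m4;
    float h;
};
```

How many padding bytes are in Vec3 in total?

m11 at 0 (size 4, align 4) → ends 4
m2 at 4 (size 1, align 1) → ends 5
pad 3 to align 4 for b
b at 8 (size 4, align 4) → ends 12
a at 12 (size 4, align 4) → ends 16
m13 at 16 (size 1, align 1) → ends 17
pad 3 to align 4 for m12
m12 at 20 (size 4, align 4) → ends 24
m8 at 24 (size 26, align 2) → ends 50
pad 2 to align 4 for m4
m4 at 52 (size 4, align 4) → ends 56
h at 56 (size 4, align 4) → ends 60
total 60 bytes, alignment 4
data bytes 52, size 60 → padding 8

8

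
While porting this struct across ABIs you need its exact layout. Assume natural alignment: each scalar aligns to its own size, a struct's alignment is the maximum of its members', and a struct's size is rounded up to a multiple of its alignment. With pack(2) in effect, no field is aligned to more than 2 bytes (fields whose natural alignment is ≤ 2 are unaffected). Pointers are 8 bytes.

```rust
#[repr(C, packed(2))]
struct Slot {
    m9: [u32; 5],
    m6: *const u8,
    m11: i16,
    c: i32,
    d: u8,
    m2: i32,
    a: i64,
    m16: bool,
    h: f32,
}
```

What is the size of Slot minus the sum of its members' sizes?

2

0..20  m9  (20B, 2-aligned)
20..28  m6  (8B, 2-aligned)
28..30  m11  (2B, 2-aligned)
30..34  c  (4B, 2-aligned)
34..35  d  (1B, 1-aligned)
35..36  -- padding (1B)
36..40  m2  (4B, 2-aligned)
40..48  a  (8B, 2-aligned)
48..49  m16  (1B, 1-aligned)
49..50  -- padding (1B)
50..54  h  (4B, 2-aligned)
sizeof = 54, alignof = 2
data bytes 52, size 54 → padding 2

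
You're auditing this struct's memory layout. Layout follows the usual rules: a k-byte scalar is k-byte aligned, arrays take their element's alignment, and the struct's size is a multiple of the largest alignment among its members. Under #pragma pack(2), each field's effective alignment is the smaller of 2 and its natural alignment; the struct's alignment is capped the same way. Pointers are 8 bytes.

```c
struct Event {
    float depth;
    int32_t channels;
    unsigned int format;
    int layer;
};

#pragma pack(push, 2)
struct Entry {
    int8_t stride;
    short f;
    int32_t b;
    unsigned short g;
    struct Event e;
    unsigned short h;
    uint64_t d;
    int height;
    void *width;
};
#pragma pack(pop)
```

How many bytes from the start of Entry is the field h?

Event: depth at 0 (size 4, align 4) → ends 4; channels at 4 (size 4, align 4) → ends 8; format at 8 (size 4, align 4) → ends 12; layer at 12 (size 4, align 4) → ends 16; total 16 bytes, alignment 4
stride at 0 (size 1, align 1) → ends 1
pad 1 to align 2 for f
f at 2 (size 2, align 2) → ends 4
b at 4 (size 4, align 2) → ends 8
g at 8 (size 2, align 2) → ends 10
e at 10 (size 16, align 2) → ends 26
h at 26 (size 2, align 2) → ends 28

26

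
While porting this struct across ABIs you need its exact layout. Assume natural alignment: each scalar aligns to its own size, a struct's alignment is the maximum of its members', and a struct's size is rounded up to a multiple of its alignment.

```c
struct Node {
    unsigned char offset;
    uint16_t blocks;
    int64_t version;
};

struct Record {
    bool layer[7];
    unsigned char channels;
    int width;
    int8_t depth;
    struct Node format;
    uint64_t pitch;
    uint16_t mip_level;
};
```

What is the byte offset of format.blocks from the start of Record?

Node: @0: offset [1B, align 1] → 1; +1 pad (align 2); @2: blocks [2B, align 2] → 4; +4 pad (align 8); @8: version [8B, align 8] → 16; size 16, align 8
@0: layer [7B, align 1] → 7
@7: channels [1B, align 1] → 8
@8: width [4B, align 4] → 12
@12: depth [1B, align 1] → 13
+3 pad (align 8)
@16: format [16B, align 8] → 32
within Node: blocks at 2
16 + 2 = 18

18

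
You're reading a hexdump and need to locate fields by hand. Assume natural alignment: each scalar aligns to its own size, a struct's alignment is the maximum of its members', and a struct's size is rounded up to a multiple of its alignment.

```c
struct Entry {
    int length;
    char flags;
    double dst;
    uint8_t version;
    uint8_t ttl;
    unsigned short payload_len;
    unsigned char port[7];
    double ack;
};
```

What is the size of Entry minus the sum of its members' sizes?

8

@0: length [4B, align 4] → 4
@4: flags [1B, align 1] → 5
+3 pad (align 8)
@8: dst [8B, align 8] → 16
@16: version [1B, align 1] → 17
@17: ttl [1B, align 1] → 18
@18: payload_len [2B, align 2] → 20
@20: port [7B, align 1] → 27
+5 pad (align 8)
@32: ack [8B, align 8] → 40
size 40, align 8
data bytes 32, size 40 → padding 8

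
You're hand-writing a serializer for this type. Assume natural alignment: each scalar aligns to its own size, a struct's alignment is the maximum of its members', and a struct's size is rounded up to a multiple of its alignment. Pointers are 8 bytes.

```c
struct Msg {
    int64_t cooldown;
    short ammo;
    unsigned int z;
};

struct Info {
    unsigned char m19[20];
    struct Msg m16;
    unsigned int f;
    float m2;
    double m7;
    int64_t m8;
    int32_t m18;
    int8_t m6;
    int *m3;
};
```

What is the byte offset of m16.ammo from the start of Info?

32

Msg: cooldown at 0 (size 8, align 8) → ends 8; ammo at 8 (size 2, align 2) → ends 10; pad 2 to align 4 for z; z at 12 (size 4, align 4) → ends 16; total 16 bytes, alignment 8
m19 at 0 (size 20, align 1) → ends 20
pad 4 to align 8 for m16
m16 at 24 (size 16, align 8) → ends 40
within Msg: ammo at 8
24 + 8 = 32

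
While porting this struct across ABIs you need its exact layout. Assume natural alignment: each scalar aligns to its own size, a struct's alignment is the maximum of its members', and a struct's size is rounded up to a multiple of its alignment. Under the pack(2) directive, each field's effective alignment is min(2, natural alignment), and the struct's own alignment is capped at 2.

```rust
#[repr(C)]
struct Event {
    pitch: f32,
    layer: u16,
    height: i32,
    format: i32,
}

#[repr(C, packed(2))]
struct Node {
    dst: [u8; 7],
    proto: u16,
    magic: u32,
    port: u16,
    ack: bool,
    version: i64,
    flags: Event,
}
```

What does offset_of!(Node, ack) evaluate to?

16

Event: pitch at 0 (size 4, align 4) → ends 4; layer at 4 (size 2, align 2) → ends 6; pad 2 to align 4 for height; height at 8 (size 4, align 4) → ends 12; format at 12 (size 4, align 4) → ends 16; total 16 bytes, alignment 4
dst at 0 (size 7, align 1) → ends 7
pad 1 to align 2 for proto
proto at 8 (size 2, align 2) → ends 10
magic at 10 (size 4, align 2) → ends 14
port at 14 (size 2, align 2) → ends 16
ack at 16 (size 1, align 1) → ends 17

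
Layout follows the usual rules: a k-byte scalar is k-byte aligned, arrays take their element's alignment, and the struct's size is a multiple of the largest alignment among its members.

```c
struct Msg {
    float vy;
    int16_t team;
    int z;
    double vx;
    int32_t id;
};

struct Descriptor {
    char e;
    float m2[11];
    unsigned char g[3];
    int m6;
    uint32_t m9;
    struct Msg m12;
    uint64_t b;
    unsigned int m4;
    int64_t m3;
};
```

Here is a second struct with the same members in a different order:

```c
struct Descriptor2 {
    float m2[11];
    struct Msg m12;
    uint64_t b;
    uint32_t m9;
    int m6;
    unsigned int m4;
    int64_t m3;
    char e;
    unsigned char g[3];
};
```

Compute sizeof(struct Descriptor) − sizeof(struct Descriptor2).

Msg: 0..4  vy  (4B, 4-aligned); 4..6  team  (2B, 2-aligned); 6..8  -- padding (2B); 8..12  z  (4B, 4-aligned); 12..16  -- padding (4B); 16..24  vx  (8B, 8-aligned); 24..28  id  (4B, 4-aligned); 28..32  -- tail padding (4B); sizeof = 32, alignof = 8
0..1  e  (1B, 1-aligned)
1..4  -- padding (3B)
4..48  m2  (44B, 4-aligned)
48..51  g  (3B, 1-aligned)
51..52  -- padding (1B)
52..56  m6  (4B, 4-aligned)
56..60  m9  (4B, 4-aligned)
60..64  -- padding (4B)
64..96  m12  (32B, 8-aligned)
96..104  b  (8B, 8-aligned)
104..108  m4  (4B, 4-aligned)
108..112  -- padding (4B)
112..120  m3  (8B, 8-aligned)
sizeof = 120, alignof = 8
— Descriptor2 —
0..44  m2  (44B, 4-aligned)
44..48  -- padding (4B)
48..80  m12  (32B, 8-aligned)
80..88  b  (8B, 8-aligned)
88..92  m9  (4B, 4-aligned)
92..96  m6  (4B, 4-aligned)
96..100  m4  (4B, 4-aligned)
100..104  -- padding (4B)
104..112  m3  (8B, 8-aligned)
112..113  e  (1B, 1-aligned)
113..116  g  (3B, 1-aligned)
116..120  -- tail padding (4B)
sizeof = 120, alignof = 8
120 − 120 = 0

0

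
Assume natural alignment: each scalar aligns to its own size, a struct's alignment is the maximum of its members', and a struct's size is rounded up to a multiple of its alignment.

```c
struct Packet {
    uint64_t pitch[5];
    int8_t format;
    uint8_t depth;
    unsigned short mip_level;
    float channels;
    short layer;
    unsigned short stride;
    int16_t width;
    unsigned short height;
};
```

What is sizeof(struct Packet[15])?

840

pitch at 0 (size 40, align 8) → ends 40
format at 40 (size 1, align 1) → ends 41
depth at 41 (size 1, align 1) → ends 42
mip_level at 42 (size 2, align 2) → ends 44
channels at 44 (size 4, align 4) → ends 48
layer at 48 (size 2, align 2) → ends 50
stride at 50 (size 2, align 2) → ends 52
width at 52 (size 2, align 2) → ends 54
height at 54 (size 2, align 2) → ends 56
total 56 bytes, alignment 8
array of 15: 15 × 56 = 840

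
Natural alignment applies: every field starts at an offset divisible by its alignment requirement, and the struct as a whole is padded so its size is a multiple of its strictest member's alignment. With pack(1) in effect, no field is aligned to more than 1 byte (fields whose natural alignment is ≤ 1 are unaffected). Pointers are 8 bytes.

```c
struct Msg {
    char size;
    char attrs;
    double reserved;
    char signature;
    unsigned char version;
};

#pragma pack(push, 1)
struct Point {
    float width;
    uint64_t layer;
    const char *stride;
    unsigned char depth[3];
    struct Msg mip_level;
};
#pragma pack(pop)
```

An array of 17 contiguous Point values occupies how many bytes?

Msg: @0: size [1B, align 1] → 1; @1: attrs [1B, align 1] → 2; +6 pad (align 8); @8: reserved [8B, align 8] → 16; @16: signature [1B, align 1] → 17; @17: version [1B, align 1] → 18; +6 tail pad (align 8); size 24, align 8
@0: width [4B, align 1] → 4
@4: layer [8B, align 1] → 12
@12: stride [8B, align 1] → 20
@20: depth [3B, align 1] → 23
@23: mip_level [24B, align 1] → 47
size 47, align 1
array of 17: 17 × 47 = 799

799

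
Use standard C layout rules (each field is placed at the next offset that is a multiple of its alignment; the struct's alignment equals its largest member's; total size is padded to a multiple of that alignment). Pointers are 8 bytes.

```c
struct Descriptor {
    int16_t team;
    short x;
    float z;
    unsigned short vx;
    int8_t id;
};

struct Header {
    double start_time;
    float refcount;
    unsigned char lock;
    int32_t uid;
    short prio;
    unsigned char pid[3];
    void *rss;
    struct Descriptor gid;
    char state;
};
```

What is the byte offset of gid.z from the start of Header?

Descriptor: team at 0 (size 2, align 2) → ends 2; x at 2 (size 2, align 2) → ends 4; z at 4 (size 4, align 4) → ends 8; vx at 8 (size 2, align 2) → ends 10; id at 10 (size 1, align 1) → ends 11; tail pad 1 to reach multiple of 4; total 12 bytes, alignment 4
start_time at 0 (size 8, align 8) → ends 8
refcount at 8 (size 4, align 4) → ends 12
lock at 12 (size 1, align 1) → ends 13
pad 3 to align 4 for uid
uid at 16 (size 4, align 4) → ends 20
prio at 20 (size 2, align 2) → ends 22
pid at 22 (size 3, align 1) → ends 25
pad 7 to align 8 for rss
rss at 32 (size 8, align 8) → ends 40
gid at 40 (size 12, align 4) → ends 52
within Descriptor: z at 4
40 + 4 = 44

44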